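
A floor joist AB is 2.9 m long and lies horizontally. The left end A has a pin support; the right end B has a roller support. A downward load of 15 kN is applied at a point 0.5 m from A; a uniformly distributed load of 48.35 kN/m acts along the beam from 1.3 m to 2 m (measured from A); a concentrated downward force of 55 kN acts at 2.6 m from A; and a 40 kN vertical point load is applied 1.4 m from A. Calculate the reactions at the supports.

A_x = 0, A_y = 53.38 kN, B_y = 90.46 kN

Resultant of the distributed load: 48.35 × 0.7 = 33.845 kN at 1.65 m from A.
Moments about A: B_y·2.9 − 15·0.5 − (48.35·0.7)·1.65 − 55·2.6 − 40·1.4 = 0 → B_y = 262.34425/2.9 = 90.4635 ≈ 90.46 kN.
ΣF_y = 0: A_y + 90.4635 − 15 − 48.35·0.7 − 55 − 40 = 0 → A_y = 53.38 kN.
ΣF_x = 0: no horizontal applied forces, so A_x = 0.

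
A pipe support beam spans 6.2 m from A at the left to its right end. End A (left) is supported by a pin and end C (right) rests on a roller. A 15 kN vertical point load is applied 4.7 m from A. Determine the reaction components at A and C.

Moments about A: C_y·6.2 − 15·4.7 = 0 → C_y = 70.5/6.2 = 11.371 ≈ 11.37 kN.
ΣF_y = 0: A_y + 11.371 − 15 = 0 → A_y = 3.629 kN.
ΣF_x = 0: no horizontal applied forces, so A_x = 0.

A_x = 0, A_y = 3.629 kN, C_y = 11.37 kN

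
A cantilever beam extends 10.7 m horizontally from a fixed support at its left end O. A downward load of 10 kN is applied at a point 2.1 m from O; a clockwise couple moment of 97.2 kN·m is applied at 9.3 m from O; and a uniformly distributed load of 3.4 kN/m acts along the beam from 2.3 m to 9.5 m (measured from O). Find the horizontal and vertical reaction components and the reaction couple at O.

O_x = 0, O_y = 34.48 kN, M_O = 262.6 kN·m

Resultant of the distributed load: 3.4 × 7.2 = 24.48 kN at 5.9 m from O.
ΣF_x = 0: O_x = 0.
ΣF_y = 0: O_y − 10 − 3.4·7.2 = 0 → O_y = 34.48 kN.
ΣM about O: M_O − 10·2.1 − 97.2 − (3.4·7.2)·5.9 = 0 → M_O = 262.6 kN·m.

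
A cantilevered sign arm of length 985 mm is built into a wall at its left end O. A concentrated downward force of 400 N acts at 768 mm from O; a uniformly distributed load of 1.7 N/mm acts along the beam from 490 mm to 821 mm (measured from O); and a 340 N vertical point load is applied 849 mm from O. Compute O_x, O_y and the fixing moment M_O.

O_x = 0, O_y = 1303 N, M_O = 964700 N·mm

Resultant of the distributed load: 1.7 × 331 = 562.7 N at 655.5 mm from O.
ΣF_x = 0: O_x = 0.
ΣF_y = 0: O_y − 400 − 1.7·331 − 340 = 0 → O_y = 1303 N.
ΣM about O: M_O − 400·768 − (1.7·331)·655.5 − 340·849 = 0 → M_O = 964700 N·mm.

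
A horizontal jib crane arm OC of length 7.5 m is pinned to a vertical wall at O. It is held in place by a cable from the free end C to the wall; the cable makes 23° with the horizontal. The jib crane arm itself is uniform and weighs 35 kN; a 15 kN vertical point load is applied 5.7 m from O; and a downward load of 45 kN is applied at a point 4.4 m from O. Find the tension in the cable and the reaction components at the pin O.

T = 141.5 kN, O_x = 130.3 kN, O_y = 39.70 kN

ΣM about O: T·sin23°·7.5 − 35·3.75 − 15·5.7 − 45·4.4 = 0 → T = 414.75/(7.5·0.390731) = 141.53 ≈ 141.5 kN.
ΣF_x = 0: O_x − T·cos23° = 0 → O_x = 141.53 × 0.920505 = 130.3 kN.
ΣF_y = 0: O_y + T·sin23° − 35 − 15 − 45 = 0 → O_y = 95 − 141.53 × 0.390731 = 39.70 kN.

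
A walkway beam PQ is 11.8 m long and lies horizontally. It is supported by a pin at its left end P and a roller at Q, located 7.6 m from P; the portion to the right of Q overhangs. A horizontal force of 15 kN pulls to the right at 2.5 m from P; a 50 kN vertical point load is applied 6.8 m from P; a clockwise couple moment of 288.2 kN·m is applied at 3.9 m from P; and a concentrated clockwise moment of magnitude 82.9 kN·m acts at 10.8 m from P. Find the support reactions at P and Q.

P_x = -15.00 kN, P_y = -43.57 kN, Q_y = 93.57 kN

Taking moments about P: Q_y·7.6 − 50·6.8 − 288.2 − 82.9 = 0 → Q_y = 711.1/7.6 = 93.5658 ≈ 93.57 kN.
ΣF_y = 0: P_y + 93.5658 − 50 = 0 → P_y = -43.57 kN.
ΣF_x = 0: P_x + 15 = 0 → P_x = -15.00 kN.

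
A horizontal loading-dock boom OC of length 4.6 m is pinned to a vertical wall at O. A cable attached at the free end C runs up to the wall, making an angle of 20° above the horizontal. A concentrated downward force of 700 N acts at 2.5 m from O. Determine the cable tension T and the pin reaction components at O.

T = 1112 N, O_x = 1045 N, O_y = 319.6 N

ΣM about O: T·sin20°·4.6 − 700·2.5 = 0 → T = 1750/(4.6·0.34202) = 1112.32 ≈ 1112 N.
ΣF_x = 0: O_x − T·cos20° = 0 → O_x = 1112.32 × 0.939693 = 1045 N.
ΣF_y = 0: O_y + T·sin20° − 700 = 0 → O_y = 700 − 1112.32 × 0.34202 = 319.6 N.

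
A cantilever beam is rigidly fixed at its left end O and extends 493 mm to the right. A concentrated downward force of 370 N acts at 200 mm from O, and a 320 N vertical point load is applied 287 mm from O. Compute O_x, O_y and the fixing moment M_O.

O_x = 0, O_y = 690.0 N, M_O = 165800 N·mm

ΣF_x = 0: O_x = 0.
ΣF_y = 0: O_y − 370 − 320 = 0 → O_y = 690.0 N.
ΣM about O: M_O − 370·200 − 320·287 = 0 → M_O = 165800 N·mm.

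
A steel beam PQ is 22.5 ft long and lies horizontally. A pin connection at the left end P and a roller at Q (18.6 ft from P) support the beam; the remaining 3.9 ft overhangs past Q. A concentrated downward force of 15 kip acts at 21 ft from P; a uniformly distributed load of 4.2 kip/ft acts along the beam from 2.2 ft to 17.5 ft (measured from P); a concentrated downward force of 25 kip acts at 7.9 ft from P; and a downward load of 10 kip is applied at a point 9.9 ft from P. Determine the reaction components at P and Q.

Resultant of the distributed load: 4.2 × 15.3 = 64.26 kip at 9.85 ft from P.
Taking moments about P: Q_y·18.6 − 15·21 − (4.2·15.3)·9.85 − 25·7.9 − 10·9.9 = 0 → Q_y = 1244.461/18.6 = 66.9065 ≈ 66.91 kip.
ΣF_y = 0: P_y + 66.9065 − 15 − 4.2·15.3 − 25 − 10 = 0 → P_y = 47.35 kip.
ΣF_x = 0: no horizontal applied forces, so P_x = 0.

P_x = 0, P_y = 47.35 kip, Q_y = 66.91 kip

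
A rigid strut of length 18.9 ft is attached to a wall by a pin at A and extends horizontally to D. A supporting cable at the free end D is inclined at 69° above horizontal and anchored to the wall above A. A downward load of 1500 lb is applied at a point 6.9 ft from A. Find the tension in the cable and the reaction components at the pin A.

T = 586.6 lb, A_x = 210.2 lb, A_y = 952.4 lb

ΣM about A: T·sin69°·18.9 − 1500·6.9 = 0 → T = 10350/(18.9·0.93358) = 586.58 ≈ 586.6 lb.
ΣF_x = 0: A_x − T·cos69° = 0 → A_x = 586.58 × 0.358368 = 210.2 lb.
ΣF_y = 0: A_y + T·sin69° − 1500 = 0 → A_y = 1500 − 586.58 × 0.93358 = 952.4 lb.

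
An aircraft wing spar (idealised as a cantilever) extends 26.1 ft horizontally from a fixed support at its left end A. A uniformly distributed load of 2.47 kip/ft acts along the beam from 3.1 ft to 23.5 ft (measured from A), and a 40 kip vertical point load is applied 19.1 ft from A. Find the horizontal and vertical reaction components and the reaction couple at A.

A_x = 0, A_y = 90.39 kip, M_A = 1434 kip·ft

Resultant of the distributed load: 2.47 × 20.4 = 50.388 kip at 13.3 ft from A.
ΣF_x = 0: A_x = 0.
ΣF_y = 0: A_y − 2.47·20.4 − 40 = 0 → A_y = 90.39 kip.
ΣM about A: M_A − (2.47·20.4)·13.3 − 40·19.1 = 0 → M_A = 1434 kip·ft.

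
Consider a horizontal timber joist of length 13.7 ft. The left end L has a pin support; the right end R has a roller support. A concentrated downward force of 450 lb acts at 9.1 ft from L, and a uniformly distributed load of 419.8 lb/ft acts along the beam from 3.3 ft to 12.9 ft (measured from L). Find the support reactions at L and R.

L_x = 0, L_y = 1798 lb, R_y = 2682 lb

Resultant of the distributed load: 419.8 × 9.6 = 4030.08 lb at 8.1 ft from L.
Taking moments about L: R_y·13.7 − 450·9.1 − (419.8·9.6)·8.1 = 0 → R_y = 36738.648/13.7 = 2681.65 ≈ 2682 lb.
ΣF_y = 0: L_y + 2681.65 − 450 − 419.8·9.6 = 0 → L_y = 1798 lb.
ΣF_x = 0: no horizontal applied forces, so L_x = 0.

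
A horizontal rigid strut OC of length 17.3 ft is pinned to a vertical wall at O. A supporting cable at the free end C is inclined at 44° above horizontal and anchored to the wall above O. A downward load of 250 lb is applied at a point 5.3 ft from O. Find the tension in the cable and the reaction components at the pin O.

ΣM about O: T·sin44°·17.3 − 250·5.3 = 0 → T = 1325/(17.3·0.694658) = 110.255 ≈ 110.3 lb.
ΣF_x = 0: O_x − T·cos44° = 0 → O_x = 110.255 × 0.71934 = 79.31 lb.
ΣF_y = 0: O_y + T·sin44° − 250 = 0 → O_y = 250 − 110.255 × 0.694658 = 173.4 lb.

T = 110.3 lb, O_x = 79.31 lb, O_y = 173.4 lb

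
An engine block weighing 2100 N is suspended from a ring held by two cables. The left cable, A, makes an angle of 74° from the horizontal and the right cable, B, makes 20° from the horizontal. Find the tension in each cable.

T_A = 1978 N, T_B = 580.3 N

ΣF_x = 0: −T_A·cos74° + T_B·cos20° = 0 → T_B = 0.293327·T_A.
ΣF_y = 0: T_A·sin74° + T_B·sin20° = 2100.
Substitute: T_A·(0.961262 + 0.293327·0.34202) = 2100 → T_A = 1978.17 ≈ 1978 N.
Then T_B = 0.293327 × 1978.17 = 580.3 N.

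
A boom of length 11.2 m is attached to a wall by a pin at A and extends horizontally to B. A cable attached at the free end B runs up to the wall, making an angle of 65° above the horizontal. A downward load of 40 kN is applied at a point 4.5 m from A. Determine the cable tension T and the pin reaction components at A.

ΣM about A: T·sin65°·11.2 − 40·4.5 = 0 → T = 180/(11.2·0.906308) = 17.7329 ≈ 17.73 kN.
ΣF_x = 0: A_x − T·cos65° = 0 → A_x = 17.7329 × 0.422618 = 7.494 kN.
ΣF_y = 0: A_y + T·sin65° − 40 = 0 → A_y = 40 − 17.7329 × 0.906308 = 23.93 kN.

T = 17.73 kN, A_x = 7.494 kN, A_y = 23.93 kN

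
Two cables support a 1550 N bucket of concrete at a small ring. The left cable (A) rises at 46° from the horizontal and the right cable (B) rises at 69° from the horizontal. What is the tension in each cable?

T_A = 612.9 N, T_B = 1188 N

ΣF_x = 0: −T_A·cos46° + T_B·cos69° = 0 → T_B = 1.93839·T_A.
ΣF_y = 0: T_A·sin46° + T_B·sin69° = 1550.
Substitute: T_A·(0.71934 + 1.93839·0.93358) = 1550 → T_A = 612.895 ≈ 612.9 N.
Then T_B = 1.93839 × 612.895 = 1188 N.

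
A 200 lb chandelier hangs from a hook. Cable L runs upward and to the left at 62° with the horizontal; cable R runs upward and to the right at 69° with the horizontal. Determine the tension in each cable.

T_L = 94.97 lb, T_R = 124.4 lb

ΣF_x = 0: −T_L·cos62° + T_R·cos69° = 0 → T_R = 1.31003·T_L.
ΣF_y = 0: T_L·sin62° + T_R·sin69° = 200.
Substitute: T_L·(0.882948 + 1.31003·0.93358) = 200 → T_L = 94.9683 ≈ 94.97 lb.
Then T_R = 1.31003 × 94.9683 = 124.4 lb.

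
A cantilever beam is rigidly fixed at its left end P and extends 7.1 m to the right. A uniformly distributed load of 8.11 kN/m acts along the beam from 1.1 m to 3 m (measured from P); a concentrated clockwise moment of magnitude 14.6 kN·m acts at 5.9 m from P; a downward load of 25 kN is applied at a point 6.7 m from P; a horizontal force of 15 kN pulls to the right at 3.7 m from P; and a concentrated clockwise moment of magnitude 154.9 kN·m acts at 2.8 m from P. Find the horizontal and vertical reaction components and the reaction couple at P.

Resultant of the distributed load: 8.11 × 1.9 = 15.409 kN at 2.05 m from P.
ΣF_x = 0: P_x + 15 = 0 → P_x = -15.00 kN.
ΣF_y = 0: P_y − 8.11·1.9 − 25 = 0 → P_y = 40.41 kN.
ΣM about P: M_P − (8.11·1.9)·2.05 − 14.6 − 25·6.7 − 154.9 = 0 → M_P = 368.6 kN·m.

P_x = -15.00 kN, P_y = 40.41 kN, M_P = 368.6 kN·m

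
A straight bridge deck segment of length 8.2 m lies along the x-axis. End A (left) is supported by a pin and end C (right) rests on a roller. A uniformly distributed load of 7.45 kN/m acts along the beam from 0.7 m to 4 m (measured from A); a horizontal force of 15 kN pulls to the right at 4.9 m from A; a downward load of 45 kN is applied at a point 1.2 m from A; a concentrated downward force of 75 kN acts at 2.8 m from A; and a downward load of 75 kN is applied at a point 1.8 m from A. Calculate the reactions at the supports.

A_x = -15.00 kN, A_y = 163.9 kN, C_y = 55.70 kN

Resultant of the distributed load: 7.45 × 3.3 = 24.585 kN at 2.35 m from A.
ΣM about A: C_y·8.2 − (7.45·3.3)·2.35 − 45·1.2 − 75·2.8 − 75·1.8 = 0 → C_y = 456.77475/8.2 = 55.7042 ≈ 55.70 kN.
ΣF_y = 0: A_y + 55.7042 − 7.45·3.3 − 45 − 75 − 75 = 0 → A_y = 163.9 kN.
ΣF_x = 0: A_x + 15 = 0 → A_x = -15.00 kN.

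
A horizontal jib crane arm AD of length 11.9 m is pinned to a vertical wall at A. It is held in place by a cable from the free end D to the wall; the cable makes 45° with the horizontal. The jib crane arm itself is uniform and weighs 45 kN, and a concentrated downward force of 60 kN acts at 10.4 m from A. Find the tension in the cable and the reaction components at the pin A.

T = 106.0 kN, A_x = 74.94 kN, A_y = 30.06 kN

ΣM about A: T·sin45°·11.9 − 45·5.95 − 60·10.4 = 0 → T = 891.75/(11.9·0.707107) = 105.977 ≈ 106.0 kN.
ΣF_x = 0: A_x − T·cos45° = 0 → A_x = 105.977 × 0.707107 = 74.94 kN.
ΣF_y = 0: A_y + T·sin45° − 45 − 60 = 0 → A_y = 105 − 105.977 × 0.707107 = 30.06 kN.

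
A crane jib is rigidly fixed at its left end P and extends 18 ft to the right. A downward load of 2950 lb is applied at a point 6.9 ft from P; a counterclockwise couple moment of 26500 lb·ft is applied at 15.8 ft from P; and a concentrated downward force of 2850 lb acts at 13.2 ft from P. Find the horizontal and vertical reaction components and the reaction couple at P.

ΣF_x = 0: P_x = 0.
ΣF_y = 0: P_y − 2950 − 2850 = 0 → P_y = 5800 lb.
ΣM about P: M_P − 2950·6.9 + 26500 − 2850·13.2 = 0 → M_P = 31480 lb·ft.

P_x = 0, P_y = 5800 lb, M_P = 31480 lb·ft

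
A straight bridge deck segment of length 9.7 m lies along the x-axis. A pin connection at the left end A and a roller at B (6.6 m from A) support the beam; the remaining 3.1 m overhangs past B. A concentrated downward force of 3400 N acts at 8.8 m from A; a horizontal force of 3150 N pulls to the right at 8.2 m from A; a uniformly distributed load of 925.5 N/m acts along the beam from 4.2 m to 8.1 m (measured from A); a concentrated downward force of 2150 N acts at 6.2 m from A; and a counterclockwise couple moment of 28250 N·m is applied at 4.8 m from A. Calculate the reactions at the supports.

A_x = -3150 N, A_y = 3523 N, B_y = 5636 N

Resultant of the distributed load: 925.5 × 3.9 = 3609.45 N at 6.15 m from A.
Moments about A: B_y·6.6 − 3400·8.8 − (925.5·3.9)·6.15 − 2150·6.2 + 28250 = 0 → B_y = 37198.1175/6.6 = 5636.08 ≈ 5636 N.
ΣF_y = 0: A_y + 5636.08 − 3400 − 925.5·3.9 − 2150 = 0 → A_y = 3523 N.
ΣF_x = 0: A_x + 3150 = 0 → A_x = -3150 N.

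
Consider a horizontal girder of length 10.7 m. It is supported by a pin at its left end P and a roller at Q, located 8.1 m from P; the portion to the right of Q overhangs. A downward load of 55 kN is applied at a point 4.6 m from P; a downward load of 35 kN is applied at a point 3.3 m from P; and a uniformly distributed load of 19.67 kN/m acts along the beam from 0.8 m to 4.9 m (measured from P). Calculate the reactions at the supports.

P_x = 0, P_y = 96.78 kN, Q_y = 73.87 kN

Resultant of the distributed load: 19.67 × 4.1 = 80.647 kN at 2.85 m from P.
Taking moments about P: Q_y·8.1 − 55·4.6 − 35·3.3 − (19.67·4.1)·2.85 = 0 → Q_y = 598.34395/8.1 = 73.8696 ≈ 73.87 kN.
ΣF_y = 0: P_y + 73.8696 − 55 − 35 − 19.67·4.1 = 0 → P_y = 96.78 kN.
ΣF_x = 0: no horizontal applied forces, so P_x = 0.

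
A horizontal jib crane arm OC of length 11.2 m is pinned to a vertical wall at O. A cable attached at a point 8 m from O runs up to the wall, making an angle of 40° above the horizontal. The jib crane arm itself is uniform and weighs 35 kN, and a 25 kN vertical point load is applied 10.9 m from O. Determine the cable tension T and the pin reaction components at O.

T = 91.11 kN, O_x = 69.79 kN, O_y = 1.438 kN

ΣM about O: T·sin40°·8 − 35·5.6 − 25·10.9 = 0 → T = 468.5/(8·0.642788) = 91.107 ≈ 91.11 kN.
ΣF_x = 0: O_x − T·cos40° = 0 → O_x = 91.107 × 0.766044 = 69.79 kN.
ΣF_y = 0: O_y + T·sin40° − 35 − 25 = 0 → O_y = 60 − 91.107 × 0.642788 = 1.438 kN.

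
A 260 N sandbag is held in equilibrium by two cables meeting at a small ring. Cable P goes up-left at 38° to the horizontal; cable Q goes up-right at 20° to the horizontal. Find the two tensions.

ΣF_x = 0: −T_P·cos38° + T_Q·cos20° = 0 → T_Q = 0.838584·T_P.
ΣF_y = 0: T_P·sin38° + T_Q·sin20° = 260.
Substitute: T_P·(0.615661 + 0.838584·0.34202) = 260 → T_P = 288.097 ≈ 288.1 N.
Then T_Q = 0.838584 × 288.097 = 241.6 N.

T_P = 288.1 N, T_Q = 241.6 N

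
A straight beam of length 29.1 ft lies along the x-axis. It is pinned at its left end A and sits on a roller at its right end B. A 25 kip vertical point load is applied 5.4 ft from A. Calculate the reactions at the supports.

Moments about A: B_y·29.1 − 25·5.4 = 0 → B_y = 135/29.1 = 4.63918 ≈ 4.639 kip.
ΣF_y = 0: A_y + 4.63918 − 25 = 0 → A_y = 20.36 kip.
ΣF_x = 0: no horizontal applied forces, so A_x = 0.

A_x = 0, A_y = 20.36 kip, B_y = 4.639 kip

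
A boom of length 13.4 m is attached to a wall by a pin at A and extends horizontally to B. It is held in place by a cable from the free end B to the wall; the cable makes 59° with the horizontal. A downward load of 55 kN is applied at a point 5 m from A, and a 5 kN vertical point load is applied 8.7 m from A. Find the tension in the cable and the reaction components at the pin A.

ΣM about A: T·sin59°·13.4 − 55·5 − 5·8.7 = 0 → T = 318.5/(13.4·0.857167) = 27.7293 ≈ 27.73 kN.
ΣF_x = 0: A_x − T·cos59° = 0 → A_x = 27.7293 × 0.515038 = 14.28 kN.
ΣF_y = 0: A_y + T·sin59° − 55 − 5 = 0 → A_y = 60 − 27.7293 × 0.857167 = 36.23 kN.

T = 27.73 kN, A_x = 14.28 kN, A_y = 36.23 kN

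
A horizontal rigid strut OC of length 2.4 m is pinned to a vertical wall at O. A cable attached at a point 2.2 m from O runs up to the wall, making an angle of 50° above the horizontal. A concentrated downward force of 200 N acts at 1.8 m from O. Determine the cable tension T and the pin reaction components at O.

T = 213.6 N, O_x = 137.3 N, O_y = 36.36 N

ΣM about O: T·sin50°·2.2 − 200·1.8 = 0 → T = 360/(2.2·0.766044) = 213.612 ≈ 213.6 N.
ΣF_x = 0: O_x − T·cos50° = 0 → O_x = 213.612 × 0.642788 = 137.3 N.
ΣF_y = 0: O_y + T·sin50° − 200 = 0 → O_y = 200 − 213.612 × 0.766044 = 36.36 N.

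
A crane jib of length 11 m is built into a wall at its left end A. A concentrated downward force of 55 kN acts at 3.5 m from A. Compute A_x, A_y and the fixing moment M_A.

A_x = 0, A_y = 55.00 kN, M_A = 192.5 kN·m

ΣF_x = 0: A_x = 0.
ΣF_y = 0: A_y − 55 = 0 → A_y = 55.00 kN.
ΣM about A: M_A − 55·3.5 = 0 → M_A = 192.5 kN·m.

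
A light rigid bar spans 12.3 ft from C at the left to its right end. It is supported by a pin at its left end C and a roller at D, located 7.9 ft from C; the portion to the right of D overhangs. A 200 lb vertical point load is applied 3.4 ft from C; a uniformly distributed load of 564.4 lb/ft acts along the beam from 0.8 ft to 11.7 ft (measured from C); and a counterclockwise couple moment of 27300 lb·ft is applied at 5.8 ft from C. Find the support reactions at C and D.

Resultant of the distributed load: 564.4 × 10.9 = 6151.96 lb at 6.25 ft from C.
ΣM about C: D_y·7.9 − 200·3.4 − (564.4·10.9)·6.25 + 27300 = 0 → D_y = 11829.75/7.9 = 1497.44 ≈ 1497 lb.
ΣF_y = 0: C_y + 1497.44 − 200 − 564.4·10.9 = 0 → C_y = 4855 lb.
ΣF_x = 0: no horizontal applied forces, so C_x = 0.

C_x = 0, C_y = 4855 lb, D_y = 1497 lb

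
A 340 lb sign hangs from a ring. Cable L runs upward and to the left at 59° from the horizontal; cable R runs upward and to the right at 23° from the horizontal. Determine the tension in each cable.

T_L = 316.0 lb, T_R = 176.8 lb

ΣF_x = 0: −T_L·cos59° + T_R·cos23° = 0 → T_R = 0.559517·T_L.
ΣF_y = 0: T_L·sin59° + T_R·sin23° = 340.
Substitute: T_L·(0.857167 + 0.559517·0.390731) = 340 → T_L = 316.048 ≈ 316.0 lb.
Then T_R = 0.559517 × 316.048 = 176.8 lb.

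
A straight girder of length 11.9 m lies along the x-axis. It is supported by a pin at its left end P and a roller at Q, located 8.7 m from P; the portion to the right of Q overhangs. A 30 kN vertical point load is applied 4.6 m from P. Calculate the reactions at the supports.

P_x = 0, P_y = 14.14 kN, Q_y = 15.86 kN

Moments about P: Q_y·8.7 − 30·4.6 = 0 → Q_y = 138/8.7 = 15.8621 ≈ 15.86 kN.
ΣF_y = 0: P_y + 15.8621 − 30 = 0 → P_y = 14.14 kN.
ΣF_x = 0: no horizontal applied forces, so P_x = 0.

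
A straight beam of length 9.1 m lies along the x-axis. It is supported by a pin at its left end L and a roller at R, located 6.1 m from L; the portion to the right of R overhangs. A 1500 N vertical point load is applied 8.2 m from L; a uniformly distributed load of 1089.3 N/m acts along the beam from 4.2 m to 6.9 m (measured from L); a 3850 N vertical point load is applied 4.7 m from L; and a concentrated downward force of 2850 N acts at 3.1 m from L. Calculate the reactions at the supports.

L_x = 0, L_y = 2034 N, R_y = 9107 N

Resultant of the distributed load: 1089.3 × 2.7 = 2941.11 N at 5.55 m from L.
Moments about L: R_y·6.1 − 1500·8.2 − (1089.3·2.7)·5.55 − 3850·4.7 − 2850·3.1 = 0 → R_y = 55553.1605/6.1 = 9107.08 ≈ 9107 N.
ΣF_y = 0: L_y + 9107.08 − 1500 − 1089.3·2.7 − 3850 − 2850 = 0 → L_y = 2034 N.
ΣF_x = 0: no horizontal applied forces, so L_x = 0.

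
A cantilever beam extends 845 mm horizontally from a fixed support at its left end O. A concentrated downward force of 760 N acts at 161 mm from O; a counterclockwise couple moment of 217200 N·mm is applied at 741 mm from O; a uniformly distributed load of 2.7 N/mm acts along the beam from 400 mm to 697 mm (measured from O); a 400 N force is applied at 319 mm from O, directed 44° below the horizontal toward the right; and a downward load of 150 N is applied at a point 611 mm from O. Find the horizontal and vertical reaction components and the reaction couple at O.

O_x = -287.7 N, O_y = 1990 N, M_O = 525300 N·mm

Resultant of the distributed load: 2.7 × 297 = 801.9 N at 548.5 mm from O.
ΣF_x = 0: O_x + 400·cos44° = 0 → O_x = -287.7 N.
ΣF_y = 0: O_y − 760 − 2.7·297 − 400·sin44° − 150 = 0 → O_y = 1990 N.
ΣM about O: M_O − 760·161 + 217200 − (2.7·297)·548.5 − 400·sin44°·319 − 150·611 = 0 → M_O = 525300 N·mm.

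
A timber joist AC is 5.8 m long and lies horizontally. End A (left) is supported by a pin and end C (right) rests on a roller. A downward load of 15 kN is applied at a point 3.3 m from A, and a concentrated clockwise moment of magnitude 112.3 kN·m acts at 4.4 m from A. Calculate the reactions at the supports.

Moments about A: C_y·5.8 − 15·3.3 − 112.3 = 0 → C_y = 161.8/5.8 = 27.8966 ≈ 27.90 kN.
ΣF_y = 0: A_y + 27.8966 − 15 = 0 → A_y = -12.90 kN.
ΣF_x = 0: no horizontal applied forces, so A_x = 0.

A_x = 0, A_y = -12.90 kN, C_y = 27.90 kN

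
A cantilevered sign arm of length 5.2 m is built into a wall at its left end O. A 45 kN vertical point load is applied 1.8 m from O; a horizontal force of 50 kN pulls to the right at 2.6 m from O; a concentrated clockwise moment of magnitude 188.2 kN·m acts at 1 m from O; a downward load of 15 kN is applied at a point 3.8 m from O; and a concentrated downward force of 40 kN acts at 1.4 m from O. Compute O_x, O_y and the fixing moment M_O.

O_x = -50.00 kN, O_y = 100.0 kN, M_O = 382.2 kN·m

ΣF_x = 0: O_x + 50 = 0 → O_x = -50.00 kN.
ΣF_y = 0: O_y − 45 − 15 − 40 = 0 → O_y = 100.0 kN.
ΣM about O: M_O − 45·1.8 − 188.2 − 15·3.8 − 40·1.4 = 0 → M_O = 382.2 kN·m.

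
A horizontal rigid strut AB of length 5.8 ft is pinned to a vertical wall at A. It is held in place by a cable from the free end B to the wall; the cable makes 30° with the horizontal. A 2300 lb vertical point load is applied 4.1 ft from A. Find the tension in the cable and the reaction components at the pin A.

ΣM about A: T·sin30°·5.8 − 2300·4.1 = 0 → T = 9430/(5.8·0.5) = 3251.72 ≈ 3252 lb.
ΣF_x = 0: A_x − T·cos30° = 0 → A_x = 3251.72 × 0.866025 = 2816 lb.
ΣF_y = 0: A_y + T·sin30° − 2300 = 0 → A_y = 2300 − 3251.72 × 0.5 = 674.1 lb.

T = 3252 lb, A_x = 2816 lb, A_y = 674.1 lb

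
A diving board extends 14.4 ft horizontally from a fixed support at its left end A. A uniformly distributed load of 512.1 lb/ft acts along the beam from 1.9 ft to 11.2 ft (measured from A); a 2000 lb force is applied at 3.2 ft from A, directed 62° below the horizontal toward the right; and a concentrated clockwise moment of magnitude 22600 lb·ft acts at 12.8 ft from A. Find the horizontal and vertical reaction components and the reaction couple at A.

Resultant of the distributed load: 512.1 × 9.3 = 4762.53 lb at 6.55 ft from A.
ΣF_x = 0: A_x + 2000·cos62° = 0 → A_x = -938.9 lb.
ΣF_y = 0: A_y − 512.1·9.3 − 2000·sin62° = 0 → A_y = 6528 lb.
ΣM about A: M_A − (512.1·9.3)·6.55 − 2000·sin62°·3.2 − 22600 = 0 → M_A = 59450 lb·ft.

A_x = -938.9 lb, A_y = 6528 lb, M_A = 59450 lb·ft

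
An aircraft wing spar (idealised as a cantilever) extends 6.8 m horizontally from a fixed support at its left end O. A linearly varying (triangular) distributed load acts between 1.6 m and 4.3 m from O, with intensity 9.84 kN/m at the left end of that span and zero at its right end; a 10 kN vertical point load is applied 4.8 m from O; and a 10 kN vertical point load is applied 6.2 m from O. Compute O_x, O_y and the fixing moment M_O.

Resultant of the triangular load: ½ × 9.84 × 2.7 = 13.284 kN, acting at 2.5 m from O (one-third of the span from the peak).
ΣF_x = 0: O_x = 0.
ΣF_y = 0: O_y − ½·9.84·2.7 − 10 − 10 = 0 → O_y = 33.28 kN.
ΣM about O: M_O − (½·9.84·2.7)·2.5 − 10·4.8 − 10·6.2 = 0 → M_O = 143.2 kN·m.

O_x = 0, O_y = 33.28 kN, M_O = 143.2 kN·m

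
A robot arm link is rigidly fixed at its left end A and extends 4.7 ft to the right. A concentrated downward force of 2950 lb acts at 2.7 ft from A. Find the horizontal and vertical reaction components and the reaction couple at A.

ΣF_x = 0: A_x = 0.
ΣF_y = 0: A_y − 2950 = 0 → A_y = 2950 lb.
ΣM about A: M_A − 2950·2.7 = 0 → M_A = 7965 lb·ft.

A_x = 0, A_y = 2950 lb, M_A = 7965 lb·ft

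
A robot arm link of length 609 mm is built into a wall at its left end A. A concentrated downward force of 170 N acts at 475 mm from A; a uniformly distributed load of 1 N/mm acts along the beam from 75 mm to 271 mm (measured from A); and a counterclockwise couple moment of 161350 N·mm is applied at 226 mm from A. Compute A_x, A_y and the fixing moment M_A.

Resultant of the distributed load: 1 × 196 = 196 N at 173 mm from A.
ΣF_x = 0: A_x = 0.
ΣF_y = 0: A_y − 170 − 1·196 = 0 → A_y = 366.0 N.
ΣM about A: M_A − 170·475 − (1·196)·173 + 161350 = 0 → M_A = -46690 N·mm.

A_x = 0, A_y = 366.0 N, M_A = -46690 N·mm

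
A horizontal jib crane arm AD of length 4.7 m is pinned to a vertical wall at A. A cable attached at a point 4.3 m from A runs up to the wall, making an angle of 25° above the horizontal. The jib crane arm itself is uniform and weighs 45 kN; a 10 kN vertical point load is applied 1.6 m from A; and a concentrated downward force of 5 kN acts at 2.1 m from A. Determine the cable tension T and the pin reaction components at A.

T = 72.77 kN, A_x = 65.96 kN, A_y = 29.24 kN

ΣM about A: T·sin25°·4.3 − 45·2.35 − 10·1.6 − 5·2.1 = 0 → T = 132.25/(4.3·0.422618) = 72.7745 ≈ 72.77 kN.
ΣF_x = 0: A_x − T·cos25° = 0 → A_x = 72.7745 × 0.906308 = 65.96 kN.
ΣF_y = 0: A_y + T·sin25° − 45 − 10 − 5 = 0 → A_y = 60 − 72.7745 × 0.422618 = 29.24 kN.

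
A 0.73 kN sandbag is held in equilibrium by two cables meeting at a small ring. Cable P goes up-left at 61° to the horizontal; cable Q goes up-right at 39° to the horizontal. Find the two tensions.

T_P = 0.5761 kN, T_Q = 0.3594 kN

ΣF_x = 0: −T_P·cos61° + T_Q·cos39° = 0 → T_Q = 0.623833·T_P.
ΣF_y = 0: T_P·sin61° + T_Q·sin39° = 0.73.
Substitute: T_P·(0.87462 + 0.623833·0.62932) = 0.73 → T_P = 0.576068 ≈ 0.5761 kN.
Then T_Q = 0.623833 × 0.576068 = 0.3594 kN.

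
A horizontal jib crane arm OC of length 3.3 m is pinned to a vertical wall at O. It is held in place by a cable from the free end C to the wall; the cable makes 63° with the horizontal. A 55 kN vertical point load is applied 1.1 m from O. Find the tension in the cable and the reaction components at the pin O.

T = 20.58 kN, O_x = 9.341 kN, O_y = 36.67 kN

ΣM about O: T·sin63°·3.3 − 55·1.1 = 0 → T = 60.5/(3.3·0.891007) = 20.576 ≈ 20.58 kN.
ΣF_x = 0: O_x − T·cos63° = 0 → O_x = 20.576 × 0.45399 = 9.341 kN.
ΣF_y = 0: O_y + T·sin63° − 55 = 0 → O_y = 55 − 20.576 × 0.891007 = 36.67 kN.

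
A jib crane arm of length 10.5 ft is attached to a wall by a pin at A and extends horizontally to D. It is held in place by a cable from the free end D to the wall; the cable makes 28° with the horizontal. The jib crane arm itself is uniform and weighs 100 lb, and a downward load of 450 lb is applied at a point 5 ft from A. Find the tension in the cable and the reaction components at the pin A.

T = 562.9 lb, A_x = 497.0 lb, A_y = 285.7 lb

ΣM about A: T·sin28°·10.5 − 100·5.25 − 450·5 = 0 → T = 2775/(10.5·0.469472) = 562.942 ≈ 562.9 lb.
ΣF_x = 0: A_x − T·cos28° = 0 → A_x = 562.942 × 0.882948 = 497.0 lb.
ΣF_y = 0: A_y + T·sin28° − 100 − 450 = 0 → A_y = 550 − 562.942 × 0.469472 = 285.7 lb.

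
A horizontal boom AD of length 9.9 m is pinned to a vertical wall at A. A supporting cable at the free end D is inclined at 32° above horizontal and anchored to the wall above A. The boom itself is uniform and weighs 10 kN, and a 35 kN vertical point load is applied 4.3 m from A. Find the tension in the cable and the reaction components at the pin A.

T = 38.12 kN, A_x = 32.33 kN, A_y = 24.80 kN

ΣM about A: T·sin32°·9.9 − 10·4.95 − 35·4.3 = 0 → T = 200/(9.9·0.529919) = 38.1228 ≈ 38.12 kN.
ΣF_x = 0: A_x − T·cos32° = 0 → A_x = 38.1228 × 0.848048 = 32.33 kN.
ΣF_y = 0: A_y + T·sin32° − 10 − 35 = 0 → A_y = 45 − 38.1228 × 0.529919 = 24.80 kN.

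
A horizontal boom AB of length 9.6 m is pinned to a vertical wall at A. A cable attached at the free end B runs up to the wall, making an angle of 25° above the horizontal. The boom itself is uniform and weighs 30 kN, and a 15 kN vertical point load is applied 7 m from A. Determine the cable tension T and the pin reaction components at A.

T = 61.37 kN, A_x = 55.62 kN, A_y = 19.06 kN

ΣM about A: T·sin25°·9.6 − 30·4.8 − 15·7 = 0 → T = 249/(9.6·0.422618) = 61.3734 ≈ 61.37 kN.
ΣF_x = 0: A_x − T·cos25° = 0 → A_x = 61.3734 × 0.906308 = 55.62 kN.
ΣF_y = 0: A_y + T·sin25° − 30 − 15 = 0 → A_y = 45 − 61.3734 × 0.422618 = 19.06 kN.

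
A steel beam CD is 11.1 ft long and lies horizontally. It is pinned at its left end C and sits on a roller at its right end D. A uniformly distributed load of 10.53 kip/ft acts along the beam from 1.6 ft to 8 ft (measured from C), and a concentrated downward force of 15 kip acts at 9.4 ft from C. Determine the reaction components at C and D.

Resultant of the distributed load: 10.53 × 6.4 = 67.392 kip at 4.8 ft from C.
Moments about C: D_y·11.1 − (10.53·6.4)·4.8 − 15·9.4 = 0 → D_y = 464.4816/11.1 = 41.8452 ≈ 41.85 kip.
ΣF_y = 0: C_y + 41.8452 − 10.53·6.4 − 15 = 0 → C_y = 40.55 kip.
ΣF_x = 0: no horizontal applied forces, so C_x = 0.

C_x = 0, C_y = 40.55 kip, D_y = 41.85 kip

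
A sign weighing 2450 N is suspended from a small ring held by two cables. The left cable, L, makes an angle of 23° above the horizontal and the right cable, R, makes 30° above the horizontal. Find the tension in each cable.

ΣF_x = 0: −T_L·cos23° + T_R·cos30° = 0 → T_R = 1.06291·T_L.
ΣF_y = 0: T_L·sin23° + T_R·sin30° = 2450.
Substitute: T_L·(0.390731 + 1.06291·0.5) = 2450 → T_L = 2656.73 ≈ 2657 N.
Then T_R = 1.06291 × 2656.73 = 2824 N.

T_L = 2657 N, T_R = 2824 N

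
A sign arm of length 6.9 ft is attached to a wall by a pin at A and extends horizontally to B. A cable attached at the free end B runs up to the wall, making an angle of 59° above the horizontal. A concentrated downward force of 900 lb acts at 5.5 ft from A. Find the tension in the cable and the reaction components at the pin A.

T = 836.9 lb, A_x = 431.1 lb, A_y = 182.6 lb

ΣM about A: T·sin59°·6.9 − 900·5.5 = 0 → T = 4950/(6.9·0.857167) = 836.933 ≈ 836.9 lb.
ΣF_x = 0: A_x − T·cos59° = 0 → A_x = 836.933 × 0.515038 = 431.1 lb.
ΣF_y = 0: A_y + T·sin59° − 900 = 0 → A_y = 900 − 836.933 × 0.857167 = 182.6 lb.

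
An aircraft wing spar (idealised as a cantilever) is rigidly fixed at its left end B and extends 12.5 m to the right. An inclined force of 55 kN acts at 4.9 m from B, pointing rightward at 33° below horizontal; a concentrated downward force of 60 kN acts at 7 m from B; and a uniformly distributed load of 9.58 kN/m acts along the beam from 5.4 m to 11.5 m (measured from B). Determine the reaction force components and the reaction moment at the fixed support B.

Resultant of the distributed load: 9.58 × 6.1 = 58.438 kN at 8.45 m from B.
ΣF_x = 0: B_x + 55·cos33° = 0 → B_x = -46.13 kN.
ΣF_y = 0: B_y − 55·sin33° − 60 − 9.58·6.1 = 0 → B_y = 148.4 kN.
ΣM about B: M_B − 55·sin33°·4.9 − 60·7 − (9.58·6.1)·8.45 = 0 → M_B = 1061 kN·m.

B_x = -46.13 kN, B_y = 148.4 kN, M_B = 1061 kN·m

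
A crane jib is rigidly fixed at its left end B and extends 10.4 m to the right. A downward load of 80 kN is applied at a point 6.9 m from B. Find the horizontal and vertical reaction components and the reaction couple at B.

ΣF_x = 0: B_x = 0.
ΣF_y = 0: B_y − 80 = 0 → B_y = 80.00 kN.
ΣM about B: M_B − 80·6.9 = 0 → M_B = 552.0 kN·m.

B_x = 0, B_y = 80.00 kN, M_B = 552.0 kN·m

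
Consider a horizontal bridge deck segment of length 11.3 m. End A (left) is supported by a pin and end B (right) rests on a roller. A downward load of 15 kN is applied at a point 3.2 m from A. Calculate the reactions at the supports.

A_x = 0, A_y = 10.75 kN, B_y = 4.248 kN

Taking moments about A: B_y·11.3 − 15·3.2 = 0 → B_y = 48/11.3 = 4.24779 ≈ 4.248 kN.
ΣF_y = 0: A_y + 4.24779 − 15 = 0 → A_y = 10.75 kN.
ΣF_x = 0: no horizontal applied forces, so A_x = 0.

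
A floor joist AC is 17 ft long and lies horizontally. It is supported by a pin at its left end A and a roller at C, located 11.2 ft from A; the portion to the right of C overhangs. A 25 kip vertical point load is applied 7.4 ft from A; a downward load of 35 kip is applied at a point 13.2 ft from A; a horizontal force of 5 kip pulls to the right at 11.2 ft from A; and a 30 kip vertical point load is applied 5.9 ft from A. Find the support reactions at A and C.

A_x = -5.000 kip, A_y = 16.43 kip, C_y = 73.57 kip

Moments about A: C_y·11.2 − 25·7.4 − 35·13.2 − 30·5.9 = 0 → C_y = 824/11.2 = 73.5714 ≈ 73.57 kip.
ΣF_y = 0: A_y + 73.5714 − 25 − 35 − 30 = 0 → A_y = 16.43 kip.
ΣF_x = 0: A_x + 5 = 0 → A_x = -5.000 kip.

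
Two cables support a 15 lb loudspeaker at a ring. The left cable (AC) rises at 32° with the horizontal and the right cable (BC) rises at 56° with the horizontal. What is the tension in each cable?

T_AC = 8.393 lb, T_BC = 12.73 lb

ΣF_x = 0: −T_AC·cos32° + T_BC·cos56° = 0 → T_BC = 1.51656·T_AC.
ΣF_y = 0: T_AC·sin32° + T_BC·sin56° = 15.
Substitute: T_AC·(0.529919 + 1.51656·0.829038) = 15 → T_AC = 8.39299 ≈ 8.393 lb.
Then T_BC = 1.51656 × 8.39299 = 12.73 lb.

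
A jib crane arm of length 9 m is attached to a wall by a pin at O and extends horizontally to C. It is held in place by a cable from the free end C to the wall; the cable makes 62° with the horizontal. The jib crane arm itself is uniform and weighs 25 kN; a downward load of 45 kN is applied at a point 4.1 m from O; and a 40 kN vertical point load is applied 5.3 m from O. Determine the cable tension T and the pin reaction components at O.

T = 64.05 kN, O_x = 30.07 kN, O_y = 53.44 kN

ΣM about O: T·sin62°·9 − 25·4.5 − 45·4.1 − 40·5.3 = 0 → T = 509/(9·0.882948) = 64.0531 ≈ 64.05 kN.
ΣF_x = 0: O_x − T·cos62° = 0 → O_x = 64.0531 × 0.469472 = 30.07 kN.
ΣF_y = 0: O_y + T·sin62° − 25 − 45 − 40 = 0 → O_y = 110 − 64.0531 × 0.882948 = 53.44 kN.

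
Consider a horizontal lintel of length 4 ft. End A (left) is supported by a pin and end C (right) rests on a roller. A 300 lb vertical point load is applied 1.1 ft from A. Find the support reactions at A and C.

Taking moments about A: C_y·4 − 300·1.1 = 0 → C_y = 330/4 = 82.50 lb.
ΣF_y = 0: A_y + 82.5 − 300 = 0 → A_y = 217.5 lb.
ΣF_x = 0: no horizontal applied forces, so A_x = 0.

A_x = 0, A_y = 217.5 lb, C_y = 82.50 lb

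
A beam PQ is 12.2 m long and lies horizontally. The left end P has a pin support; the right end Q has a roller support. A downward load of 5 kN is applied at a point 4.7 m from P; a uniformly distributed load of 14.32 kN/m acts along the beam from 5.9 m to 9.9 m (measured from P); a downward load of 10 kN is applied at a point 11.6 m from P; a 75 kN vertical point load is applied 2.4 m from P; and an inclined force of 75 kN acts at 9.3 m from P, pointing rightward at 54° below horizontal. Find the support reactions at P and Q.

P_x = -44.08 kN, P_y = 98.42 kN, Q_y = 109.5 kN

Resultant of the distributed load: 14.32 × 4 = 57.28 kN at 7.9 m from P.
ΣM about P: Q_y·12.2 − 5·4.7 − (14.32·4)·7.9 − 10·11.6 − 75·2.4 − 75·sin54°·9.3 = 0 → Q_y = 1336.3/12.2 = 109.533 ≈ 109.5 kN.
ΣF_y = 0: P_y + 109.533 − 5 − 14.32·4 − 10 − 75 − 75·sin54° = 0 → P_y = 98.42 kN.
ΣF_x = 0: P_x + 75·cos54° = 0 → P_x = -44.08 kN.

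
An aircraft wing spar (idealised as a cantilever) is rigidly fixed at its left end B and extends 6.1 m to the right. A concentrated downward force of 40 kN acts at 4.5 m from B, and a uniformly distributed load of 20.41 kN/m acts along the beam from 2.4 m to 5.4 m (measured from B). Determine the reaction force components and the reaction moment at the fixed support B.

Resultant of the distributed load: 20.41 × 3 = 61.23 kN at 3.9 m from B.
ΣF_x = 0: B_x = 0.
ΣF_y = 0: B_y − 40 − 20.41·3 = 0 → B_y = 101.2 kN.
ΣM about B: M_B − 40·4.5 − (20.41·3)·3.9 = 0 → M_B = 418.8 kN·m.

B_x = 0, B_y = 101.2 kN, M_B = 418.8 kN·m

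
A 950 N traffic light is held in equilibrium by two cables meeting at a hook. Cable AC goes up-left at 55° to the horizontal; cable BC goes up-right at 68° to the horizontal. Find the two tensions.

T_AC = 424.3 N, T_BC = 649.7 N

ΣF_x = 0: −T_AC·cos55° + T_BC·cos68° = 0 → T_BC = 1.53114·T_AC.
ΣF_y = 0: T_AC·sin55° + T_BC·sin68° = 950.
Substitute: T_AC·(0.819152 + 1.53114·0.927184) = 950 → T_AC = 424.334 ≈ 424.3 N.
Then T_BC = 1.53114 × 424.334 = 649.7 N.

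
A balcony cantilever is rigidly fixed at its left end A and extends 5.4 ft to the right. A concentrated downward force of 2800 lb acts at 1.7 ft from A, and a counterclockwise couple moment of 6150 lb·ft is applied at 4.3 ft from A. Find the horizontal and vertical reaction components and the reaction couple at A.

ΣF_x = 0: A_x = 0.
ΣF_y = 0: A_y − 2800 = 0 → A_y = 2800 lb.
ΣM about A: M_A − 2800·1.7 + 6150 = 0 → M_A = -1390 lb·ft.

A_x = 0, A_y = 2800 lb, M_A = -1390 lb·ft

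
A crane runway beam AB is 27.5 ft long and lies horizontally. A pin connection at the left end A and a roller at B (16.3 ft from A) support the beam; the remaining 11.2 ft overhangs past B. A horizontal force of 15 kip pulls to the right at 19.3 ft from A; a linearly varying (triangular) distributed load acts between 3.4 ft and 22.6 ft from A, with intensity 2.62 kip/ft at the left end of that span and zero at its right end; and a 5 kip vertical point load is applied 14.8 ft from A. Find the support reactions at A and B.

Resultant of the triangular load: ½ × 2.62 × 19.2 = 25.152 kip, acting at 9.8 ft from A (one-third of the span from the peak).
Moments about A: B_y·16.3 − (½·2.62·19.2)·9.8 − 5·14.8 = 0 → B_y = 320.4896/16.3 = 19.6619 ≈ 19.66 kip.
ΣF_y = 0: A_y + 19.6619 − ½·2.62·19.2 − 5 = 0 → A_y = 10.49 kip.
ΣF_x = 0: A_x + 15 = 0 → A_x = -15.00 kip.

A_x = -15.00 kip, A_y = 10.49 kip, B_y = 19.66 kip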